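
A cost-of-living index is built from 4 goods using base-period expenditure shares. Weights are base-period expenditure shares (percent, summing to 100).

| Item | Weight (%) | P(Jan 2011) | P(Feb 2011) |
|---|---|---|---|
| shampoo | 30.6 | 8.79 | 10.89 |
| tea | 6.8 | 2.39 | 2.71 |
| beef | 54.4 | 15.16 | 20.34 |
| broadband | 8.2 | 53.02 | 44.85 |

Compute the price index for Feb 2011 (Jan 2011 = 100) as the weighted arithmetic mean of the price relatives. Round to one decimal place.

shampoo: 30.6 × (10.89/8.79) = 30.6 × 1.238908 = 37.9106
tea: 6.8 × (2.71/2.39) = 6.8 × 1.133891 = 7.7105
beef: 54.4 × (20.34/15.16) = 54.4 × 1.341689 = 72.9879
broadband: 8.2 × (44.85/53.02) = 8.2 × 0.845907 = 6.9364
Index = Σ wᵢ·(p₁ᵢ/p₀ᵢ) = 37.9106 + 7.7105 + 72.9879 + 6.9364 = 125.5453

125.5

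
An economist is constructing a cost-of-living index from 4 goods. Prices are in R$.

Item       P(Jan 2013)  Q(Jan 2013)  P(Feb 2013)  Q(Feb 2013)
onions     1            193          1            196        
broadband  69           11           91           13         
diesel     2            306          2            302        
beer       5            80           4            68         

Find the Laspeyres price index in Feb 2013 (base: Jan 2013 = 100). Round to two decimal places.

Laspeyres price index uses base-period quantities as weights.
ΣP(Feb 2013)·Q(Jan 2013) = 1×193 + 91×11 + 2×306 + 4×80 = 193 + 1001 + 612 + 320 = 2126
ΣP(Jan 2013)·Q(Jan 2013) = 1×193 + 69×11 + 2×306 + 5×80 = 193 + 759 + 612 + 400 = 1964
Index = 2126 / 1964 × 100 = 108.2485

108.25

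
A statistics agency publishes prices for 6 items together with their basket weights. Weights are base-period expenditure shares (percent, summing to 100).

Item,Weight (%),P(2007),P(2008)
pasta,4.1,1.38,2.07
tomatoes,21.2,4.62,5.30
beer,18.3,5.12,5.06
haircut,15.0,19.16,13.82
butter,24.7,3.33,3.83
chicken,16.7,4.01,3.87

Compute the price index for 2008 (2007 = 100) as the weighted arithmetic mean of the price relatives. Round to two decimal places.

pasta: 4.1 × (2.07/1.38) = 4.1 × 1.500000 = 6.1500
tomatoes: 21.2 × (5.30/4.62) = 21.2 × 1.147186 = 24.3203
beer: 18.3 × (5.06/5.12) = 18.3 × 0.988281 = 18.0855
haircut: 15.0 × (13.82/19.16) = 15.0 × 0.721294 = 10.8194
butter: 24.7 × (3.83/3.33) = 24.7 × 1.150150 = 28.4087
chicken: 16.7 × (3.87/4.01) = 16.7 × 0.965087 = 16.1170
Index = Σ wᵢ·(p₁ᵢ/p₀ᵢ) = 6.1500 + 24.3203 + 18.0855 + 10.8194 + 28.4087 + 16.1170 = 103.9010

103.90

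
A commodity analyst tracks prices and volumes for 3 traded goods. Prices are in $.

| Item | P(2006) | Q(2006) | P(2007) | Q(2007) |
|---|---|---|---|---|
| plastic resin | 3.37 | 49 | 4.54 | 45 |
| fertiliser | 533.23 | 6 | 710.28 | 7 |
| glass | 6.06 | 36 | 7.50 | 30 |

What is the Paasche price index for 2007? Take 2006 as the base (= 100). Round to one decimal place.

132.8

Paasche price index uses current-period quantities as weights.
ΣP(2007)·Q(2007) = 4.54×45 + 710.28×7 + 7.50×30 = 204.3 + 4971.96 + 225 = 5401.26
ΣP(2006)·Q(2007) = 3.37×45 + 533.23×7 + 6.06×30 = 151.65 + 3732.61 + 181.8 = 4066.06
Index = 5401.26 / 4066.06 × 100 = 132.8377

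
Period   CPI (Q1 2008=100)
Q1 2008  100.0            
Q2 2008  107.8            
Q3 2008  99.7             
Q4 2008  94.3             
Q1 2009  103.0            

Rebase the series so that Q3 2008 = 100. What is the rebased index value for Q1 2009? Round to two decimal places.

103.31

Rebased(Q1 2009) = 103.0 / 99.7 × 100 = 103.3099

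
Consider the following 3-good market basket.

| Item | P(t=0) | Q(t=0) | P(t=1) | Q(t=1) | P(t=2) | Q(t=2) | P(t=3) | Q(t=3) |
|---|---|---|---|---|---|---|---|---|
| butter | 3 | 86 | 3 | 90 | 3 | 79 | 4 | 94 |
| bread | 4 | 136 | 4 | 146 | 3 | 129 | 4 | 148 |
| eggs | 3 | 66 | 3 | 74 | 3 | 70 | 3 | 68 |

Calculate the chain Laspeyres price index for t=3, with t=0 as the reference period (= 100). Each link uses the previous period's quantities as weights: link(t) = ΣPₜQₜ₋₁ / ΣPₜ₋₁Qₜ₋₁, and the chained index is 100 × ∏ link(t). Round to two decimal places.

107.99

Link t=0→t=1:
ΣP(t=1)Q(t=0) = 3×86 + 4×136 + 3×66 = 258 + 544 + 198 = 1000
ΣP(t=0)Q(t=0) = 3×86 + 4×136 + 3×66 = 258 + 544 + 198 = 1000
link = 1000/1000 = 1.000000
Link t=1→t=2:
ΣP(t=2)Q(t=1) = 3×90 + 3×146 + 3×74 = 270 + 438 + 222 = 930
ΣP(t=1)Q(t=1) = 3×90 + 4×146 + 3×74 = 270 + 584 + 222 = 1076
link = 930/1076 = 0.864312
Link t=2→t=3:
ΣP(t=3)Q(t=2) = 4×79 + 4×129 + 3×70 = 316 + 516 + 210 = 1042
ΣP(t=2)Q(t=2) = 3×79 + 3×129 + 3×70 = 237 + 387 + 210 = 834
link = 1042/834 = 1.249400
Chained index = 100 × 1.000000 × 0.864312 × 1.249400 = 107.9872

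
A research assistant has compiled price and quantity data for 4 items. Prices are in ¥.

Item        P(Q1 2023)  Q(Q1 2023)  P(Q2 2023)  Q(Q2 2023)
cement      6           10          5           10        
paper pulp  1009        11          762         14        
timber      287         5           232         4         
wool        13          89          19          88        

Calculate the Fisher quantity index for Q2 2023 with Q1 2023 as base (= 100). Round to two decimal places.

118.93

Laspeyres component (base-period weights):
ΣP(Q1 2023)Q(Q2 2023) = 6×10 + 1009×14 + 287×4 + 13×88 = 60 + 14126 + 1148 + 1144 = 16478
ΣP(Q1 2023)Q(Q1 2023) = 6×10 + 1009×11 + 287×5 + 13×89 = 60 + 11099 + 1435 + 1157 = 13751
L = 16478 / 13751 × 100 = 119.8313
Paasche component (current-period weights):
ΣP(Q2 2023)Q(Q2 2023) = 5×10 + 762×14 + 232×4 + 19×88 = 50 + 10668 + 928 + 1672 = 13318
ΣP(Q2 2023)Q(Q1 2023) = 5×10 + 762×11 + 232×5 + 19×89 = 50 + 8382 + 1160 + 1691 = 11283
P = 13318 / 11283 × 100 = 118.0360
Fisher = √(L × P) = √(119.8313 × 118.0360) = 118.9302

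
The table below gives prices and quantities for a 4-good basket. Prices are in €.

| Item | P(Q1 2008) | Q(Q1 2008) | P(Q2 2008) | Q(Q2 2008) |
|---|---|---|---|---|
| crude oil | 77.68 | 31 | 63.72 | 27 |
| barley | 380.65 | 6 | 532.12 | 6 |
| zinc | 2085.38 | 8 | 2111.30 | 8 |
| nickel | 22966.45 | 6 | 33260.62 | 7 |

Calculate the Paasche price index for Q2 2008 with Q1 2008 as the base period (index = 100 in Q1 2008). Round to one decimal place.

140.0

Paasche price index uses current-period quantities as weights.
ΣP(Q2 2008)·Q(Q2 2008) = 63.72×27 + 532.12×6 + 2111.30×8 + 33260.62×7 = 1720.44 + 3192.72 + 16890.4 + 232824.34 = 254627.9
ΣP(Q1 2008)·Q(Q2 2008) = 77.68×27 + 380.65×6 + 2085.38×8 + 22966.45×7 = 2097.36 + 2283.9 + 16683.04 + 160765.15 = 181829.45
Index = 254627.9 / 181829.45 × 100 = 140.0367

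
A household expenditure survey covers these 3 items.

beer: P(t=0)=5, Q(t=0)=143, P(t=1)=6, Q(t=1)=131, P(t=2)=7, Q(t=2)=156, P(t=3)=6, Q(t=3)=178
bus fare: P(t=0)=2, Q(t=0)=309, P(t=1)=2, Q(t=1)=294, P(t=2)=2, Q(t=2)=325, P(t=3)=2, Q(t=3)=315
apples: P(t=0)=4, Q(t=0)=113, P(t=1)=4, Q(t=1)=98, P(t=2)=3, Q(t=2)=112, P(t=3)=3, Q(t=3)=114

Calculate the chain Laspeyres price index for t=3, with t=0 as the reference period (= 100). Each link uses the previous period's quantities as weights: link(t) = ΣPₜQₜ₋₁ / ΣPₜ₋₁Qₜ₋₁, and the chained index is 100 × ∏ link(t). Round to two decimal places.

101.77

Link t=0→t=1:
ΣP(t=1)Q(t=0) = 6×143 + 2×309 + 4×113 = 858 + 618 + 452 = 1928
ΣP(t=0)Q(t=0) = 5×143 + 2×309 + 4×113 = 715 + 618 + 452 = 1785
link = 1928/1785 = 1.080112
Link t=1→t=2:
ΣP(t=2)Q(t=1) = 7×131 + 2×294 + 3×98 = 917 + 588 + 294 = 1799
ΣP(t=1)Q(t=1) = 6×131 + 2×294 + 4×98 = 786 + 588 + 392 = 1766
link = 1799/1766 = 1.018686
Link t=2→t=3:
ΣP(t=3)Q(t=2) = 6×156 + 2×325 + 3×112 = 936 + 650 + 336 = 1922
ΣP(t=2)Q(t=2) = 7×156 + 2×325 + 3×112 = 1092 + 650 + 336 = 2078
link = 1922/2078 = 0.924928
Chained index = 100 × 1.080112 × 1.018686 × 0.924928 = 101.7694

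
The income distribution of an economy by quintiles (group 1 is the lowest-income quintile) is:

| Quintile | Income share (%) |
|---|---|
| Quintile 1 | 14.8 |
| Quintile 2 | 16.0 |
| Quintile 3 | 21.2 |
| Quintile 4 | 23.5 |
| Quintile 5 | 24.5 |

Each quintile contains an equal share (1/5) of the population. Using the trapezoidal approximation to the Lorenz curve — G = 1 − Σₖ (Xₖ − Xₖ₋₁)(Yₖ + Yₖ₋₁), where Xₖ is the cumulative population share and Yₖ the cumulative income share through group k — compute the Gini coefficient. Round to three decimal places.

0.108

Cumulative income shares Yₖ: 0.1480, 0.3080, 0.5200, 0.7550, 1.0000
Σ (Xₖ−Xₖ₋₁)(Yₖ+Yₖ₋₁) = (1/5)(0.1480+0.0000) + (1/5)(0.3080+0.1480) + (1/5)(0.5200+0.3080) + (1/5)(0.7550+0.5200) + (1/5)(1.0000+0.7550)
  = 0.0296 + 0.0912 + 0.1656 + 0.2550 + 0.3510 = 0.8924
G = 1 − 0.8924 = 0.1076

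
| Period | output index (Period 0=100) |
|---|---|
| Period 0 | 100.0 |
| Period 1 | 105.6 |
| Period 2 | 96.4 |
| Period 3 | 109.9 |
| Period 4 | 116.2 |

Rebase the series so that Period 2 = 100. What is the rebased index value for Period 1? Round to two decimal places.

109.54

Rebased(Period 1) = 105.6 / 96.4 × 100 = 109.5436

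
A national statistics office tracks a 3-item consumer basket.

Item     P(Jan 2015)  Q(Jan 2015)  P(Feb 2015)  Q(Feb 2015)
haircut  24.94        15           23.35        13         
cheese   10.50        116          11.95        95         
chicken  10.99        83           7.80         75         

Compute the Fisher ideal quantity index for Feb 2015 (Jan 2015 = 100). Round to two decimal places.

Laspeyres component (base-period weights):
ΣP(Jan 2015)Q(Feb 2015) = 24.94×13 + 10.50×95 + 10.99×75 = 324.22 + 997.5 + 824.25 = 2145.97
ΣP(Jan 2015)Q(Jan 2015) = 24.94×15 + 10.50×116 + 10.99×83 = 374.1 + 1218 + 912.17 = 2504.27
L = 2145.97 / 2504.27 × 100 = 85.6924
Paasche component (current-period weights):
ΣP(Feb 2015)Q(Feb 2015) = 23.35×13 + 11.95×95 + 7.80×75 = 303.55 + 1135.25 + 585 = 2023.8
ΣP(Feb 2015)Q(Jan 2015) = 23.35×15 + 11.95×116 + 7.80×83 = 350.25 + 1386.2 + 647.4 = 2383.85
P = 2023.8 / 2383.85 × 100 = 84.8963
Fisher = √(L × P) = √(85.6924 × 84.8963) = 85.2934

85.29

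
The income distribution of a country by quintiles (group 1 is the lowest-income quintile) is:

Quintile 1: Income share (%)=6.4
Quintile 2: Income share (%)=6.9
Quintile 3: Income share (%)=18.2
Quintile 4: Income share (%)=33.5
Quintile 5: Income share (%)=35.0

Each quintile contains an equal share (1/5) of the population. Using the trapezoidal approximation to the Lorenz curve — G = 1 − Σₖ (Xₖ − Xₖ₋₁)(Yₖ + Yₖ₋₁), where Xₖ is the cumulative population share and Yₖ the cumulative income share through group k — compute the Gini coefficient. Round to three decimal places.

Cumulative income shares Yₖ: 0.0640, 0.1330, 0.3150, 0.6500, 1.0000
Σ (Xₖ−Xₖ₋₁)(Yₖ+Yₖ₋₁) = (1/5)(0.0640+0.0000) + (1/5)(0.1330+0.0640) + (1/5)(0.3150+0.1330) + (1/5)(0.6500+0.3150) + (1/5)(1.0000+0.6500)
  = 0.0128 + 0.0394 + 0.0896 + 0.1930 + 0.3300 = 0.6648
G = 1 − 0.6648 = 0.3352

0.335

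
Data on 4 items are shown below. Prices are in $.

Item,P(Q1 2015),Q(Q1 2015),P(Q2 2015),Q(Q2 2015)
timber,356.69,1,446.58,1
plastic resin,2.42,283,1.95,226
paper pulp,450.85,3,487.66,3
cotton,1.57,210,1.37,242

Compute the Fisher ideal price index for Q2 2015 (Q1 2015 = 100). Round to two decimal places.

101.33

Laspeyres component (base-period weights):
ΣP(Q2 2015)Q(Q1 2015) = 446.58×1 + 1.95×283 + 487.66×3 + 1.37×210 = 446.58 + 551.85 + 1462.98 + 287.7 = 2749.11
ΣP(Q1 2015)Q(Q1 2015) = 356.69×1 + 2.42×283 + 450.85×3 + 1.57×210 = 356.69 + 684.86 + 1352.55 + 329.7 = 2723.8
L = 2749.11 / 2723.8 × 100 = 100.9292
Paasche component (current-period weights):
ΣP(Q2 2015)Q(Q2 2015) = 446.58×1 + 1.95×226 + 487.66×3 + 1.37×242 = 446.58 + 440.7 + 1462.98 + 331.54 = 2681.8
ΣP(Q1 2015)Q(Q2 2015) = 356.69×1 + 2.42×226 + 450.85×3 + 1.57×242 = 356.69 + 546.92 + 1352.55 + 379.94 = 2636.1
P = 2681.8 / 2636.1 × 100 = 101.7336
Fisher = √(L × P) = √(100.9292 × 101.7336) = 101.3306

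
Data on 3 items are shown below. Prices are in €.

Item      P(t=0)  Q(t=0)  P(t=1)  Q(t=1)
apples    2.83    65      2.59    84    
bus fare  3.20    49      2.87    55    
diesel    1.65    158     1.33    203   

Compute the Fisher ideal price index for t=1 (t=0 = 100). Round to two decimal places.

86.26

Laspeyres component (base-period weights):
ΣP(t=1)Q(t=0) = 2.59×65 + 2.87×49 + 1.33×158 = 168.35 + 140.63 + 210.14 = 519.12
ΣP(t=0)Q(t=0) = 2.83×65 + 3.20×49 + 1.65×158 = 183.95 + 156.8 + 260.7 = 601.45
L = 519.12 / 601.45 × 100 = 86.3114
Paasche component (current-period weights):
ΣP(t=1)Q(t=1) = 2.59×84 + 2.87×55 + 1.33×203 = 217.56 + 157.85 + 269.99 = 645.4
ΣP(t=0)Q(t=1) = 2.83×84 + 3.20×55 + 1.65×203 = 237.72 + 176 + 334.95 = 748.67
P = 645.4 / 748.67 × 100 = 86.2062
Fisher = √(L × P) = √(86.3114 × 86.2062) = 86.2588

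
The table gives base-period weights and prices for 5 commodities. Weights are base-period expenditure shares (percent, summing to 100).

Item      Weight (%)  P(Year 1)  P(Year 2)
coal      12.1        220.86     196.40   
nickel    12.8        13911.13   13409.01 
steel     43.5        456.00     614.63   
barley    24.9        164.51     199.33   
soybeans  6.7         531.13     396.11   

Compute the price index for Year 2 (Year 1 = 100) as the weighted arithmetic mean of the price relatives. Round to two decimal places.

coal: 12.1 × (196.40/220.86) = 12.1 × 0.889251 = 10.7599
nickel: 12.8 × (13409.01/13911.13) = 12.8 × 0.963905 = 12.3380
steel: 43.5 × (614.63/456.00) = 43.5 × 1.347873 = 58.6325
barley: 24.9 × (199.33/164.51) = 24.9 × 1.211659 = 30.1703
soybeans: 6.7 × (396.11/531.13) = 6.7 × 0.745787 = 4.9968
Index = Σ wᵢ·(p₁ᵢ/p₀ᵢ) = 10.7599 + 12.3380 + 58.6325 + 30.1703 + 4.9968 = 116.8975

116.90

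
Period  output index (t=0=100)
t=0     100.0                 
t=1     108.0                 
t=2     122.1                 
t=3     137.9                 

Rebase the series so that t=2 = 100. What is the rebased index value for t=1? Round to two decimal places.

88.45

Rebased(t=1) = 108.0 / 122.1 × 100 = 88.4521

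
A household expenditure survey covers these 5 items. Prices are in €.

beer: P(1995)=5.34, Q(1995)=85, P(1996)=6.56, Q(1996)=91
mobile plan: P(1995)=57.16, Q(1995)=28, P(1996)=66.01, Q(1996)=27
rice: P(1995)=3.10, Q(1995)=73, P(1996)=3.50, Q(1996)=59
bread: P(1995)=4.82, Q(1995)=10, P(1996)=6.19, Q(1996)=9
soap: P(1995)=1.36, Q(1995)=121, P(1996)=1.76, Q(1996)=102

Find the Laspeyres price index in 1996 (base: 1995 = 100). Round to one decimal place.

Laspeyres price index uses base-period quantities as weights.
ΣP(1996)·Q(1995) = 6.56×85 + 66.01×28 + 3.50×73 + 6.19×10 + 1.76×121 = 557.6 + 1848.28 + 255.5 + 61.9 + 212.96 = 2936.24
ΣP(1995)·Q(1995) = 5.34×85 + 57.16×28 + 3.10×73 + 4.82×10 + 1.36×121 = 453.9 + 1600.48 + 226.3 + 48.2 + 164.56 = 2493.44
Index = 2936.24 / 2493.44 × 100 = 117.7586

117.8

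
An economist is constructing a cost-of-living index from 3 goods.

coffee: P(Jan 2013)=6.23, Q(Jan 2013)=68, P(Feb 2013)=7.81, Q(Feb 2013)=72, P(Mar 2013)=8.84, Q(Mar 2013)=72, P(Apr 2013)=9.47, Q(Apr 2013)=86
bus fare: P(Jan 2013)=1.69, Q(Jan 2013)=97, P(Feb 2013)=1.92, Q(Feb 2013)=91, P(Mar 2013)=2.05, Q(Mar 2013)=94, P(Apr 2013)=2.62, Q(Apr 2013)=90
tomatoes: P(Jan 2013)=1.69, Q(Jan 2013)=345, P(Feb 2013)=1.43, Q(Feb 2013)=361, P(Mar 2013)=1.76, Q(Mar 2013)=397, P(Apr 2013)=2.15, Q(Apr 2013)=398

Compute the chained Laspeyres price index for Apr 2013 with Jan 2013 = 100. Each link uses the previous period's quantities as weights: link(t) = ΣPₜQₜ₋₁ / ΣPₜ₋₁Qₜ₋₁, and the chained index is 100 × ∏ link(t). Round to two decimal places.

140.34

Link Jan 2013→Feb 2013:
ΣP(Feb 2013)Q(Jan 2013) = 7.81×68 + 1.92×97 + 1.43×345 = 531.08 + 186.24 + 493.35 = 1210.67
ΣP(Jan 2013)Q(Jan 2013) = 6.23×68 + 1.69×97 + 1.69×345 = 423.64 + 163.93 + 583.05 = 1170.62
link = 1210.67/1170.62 = 1.034213
Link Feb 2013→Mar 2013:
ΣP(Mar 2013)Q(Feb 2013) = 8.84×72 + 2.05×91 + 1.76×361 = 636.48 + 186.55 + 635.36 = 1458.39
ΣP(Feb 2013)Q(Feb 2013) = 7.81×72 + 1.92×91 + 1.43×361 = 562.32 + 174.72 + 516.23 = 1253.27
link = 1458.39/1253.27 = 1.163668
Link Mar 2013→Apr 2013:
ΣP(Apr 2013)Q(Mar 2013) = 9.47×72 + 2.62×94 + 2.15×397 = 681.84 + 246.28 + 853.55 = 1781.67
ΣP(Mar 2013)Q(Mar 2013) = 8.84×72 + 2.05×94 + 1.76×397 = 636.48 + 192.7 + 698.72 = 1527.9
link = 1781.67/1527.9 = 1.166091
Chained index = 100 × 1.034213 × 1.163668 × 1.166091 = 140.3367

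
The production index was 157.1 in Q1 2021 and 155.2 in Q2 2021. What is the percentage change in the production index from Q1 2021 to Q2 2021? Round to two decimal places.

-1.21%

Change = (155.2 − 157.1) / 157.1 × 100
       = -1.9 / 157.1 × 100 = -1.2094%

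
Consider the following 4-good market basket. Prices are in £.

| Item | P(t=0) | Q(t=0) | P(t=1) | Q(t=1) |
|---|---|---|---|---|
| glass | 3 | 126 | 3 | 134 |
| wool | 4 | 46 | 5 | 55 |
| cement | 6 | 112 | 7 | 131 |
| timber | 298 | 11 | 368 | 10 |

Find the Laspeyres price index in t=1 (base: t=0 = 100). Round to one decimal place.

120.6

Laspeyres price index uses base-period quantities as weights.
ΣP(t=1)·Q(t=0) = 3×126 + 5×46 + 7×112 + 368×11 = 378 + 230 + 784 + 4048 = 5440
ΣP(t=0)·Q(t=0) = 3×126 + 4×46 + 6×112 + 298×11 = 378 + 184 + 672 + 3278 = 4512
Index = 5440 / 4512 × 100 = 120.5674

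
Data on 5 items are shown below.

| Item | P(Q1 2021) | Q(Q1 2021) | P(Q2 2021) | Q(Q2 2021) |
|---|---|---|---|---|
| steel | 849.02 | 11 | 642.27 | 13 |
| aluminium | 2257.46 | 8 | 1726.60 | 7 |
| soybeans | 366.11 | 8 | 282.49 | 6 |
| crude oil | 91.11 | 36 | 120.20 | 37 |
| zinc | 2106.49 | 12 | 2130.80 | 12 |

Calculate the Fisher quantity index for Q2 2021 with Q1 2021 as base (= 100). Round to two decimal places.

Laspeyres component (base-period weights):
ΣP(Q1 2021)Q(Q2 2021) = 849.02×13 + 2257.46×7 + 366.11×6 + 91.11×37 + 2106.49×12 = 11037.26 + 15802.22 + 2196.66 + 3371.07 + 25277.88 = 57685.09
ΣP(Q1 2021)Q(Q1 2021) = 849.02×11 + 2257.46×8 + 366.11×8 + 91.11×36 + 2106.49×12 = 9339.22 + 18059.68 + 2928.88 + 3279.96 + 25277.88 = 58885.62
L = 57685.09 / 58885.62 × 100 = 97.9613
Paasche component (current-period weights):
ΣP(Q2 2021)Q(Q2 2021) = 642.27×13 + 1726.60×7 + 282.49×6 + 120.20×37 + 2130.80×12 = 8349.51 + 12086.2 + 1694.94 + 4447.4 + 25569.6 = 52147.65
ΣP(Q2 2021)Q(Q1 2021) = 642.27×11 + 1726.60×8 + 282.49×8 + 120.20×36 + 2130.80×12 = 7064.97 + 13812.8 + 2259.92 + 4327.2 + 25569.6 = 53034.49
P = 52147.65 / 53034.49 × 100 = 98.3278
Fisher = √(L × P) = √(97.9613 × 98.3278) = 98.1444

98.14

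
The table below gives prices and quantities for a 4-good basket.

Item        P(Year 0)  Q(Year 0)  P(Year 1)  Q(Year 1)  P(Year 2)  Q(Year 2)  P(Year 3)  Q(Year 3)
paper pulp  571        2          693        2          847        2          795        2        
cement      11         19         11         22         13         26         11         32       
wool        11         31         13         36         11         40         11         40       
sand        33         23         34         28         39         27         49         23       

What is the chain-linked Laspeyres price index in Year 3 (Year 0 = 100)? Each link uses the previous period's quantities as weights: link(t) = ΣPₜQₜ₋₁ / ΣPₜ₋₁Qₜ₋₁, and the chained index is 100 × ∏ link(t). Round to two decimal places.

Link Year 0→Year 1:
ΣP(Year 1)Q(Year 0) = 693×2 + 11×19 + 13×31 + 34×23 = 1386 + 209 + 403 + 782 = 2780
ΣP(Year 0)Q(Year 0) = 571×2 + 11×19 + 11×31 + 33×23 = 1142 + 209 + 341 + 759 = 2451
link = 2780/2451 = 1.134231
Link Year 1→Year 2:
ΣP(Year 2)Q(Year 1) = 847×2 + 13×22 + 11×36 + 39×28 = 1694 + 286 + 396 + 1092 = 3468
ΣP(Year 1)Q(Year 1) = 693×2 + 11×22 + 13×36 + 34×28 = 1386 + 242 + 468 + 952 = 3048
link = 3468/3048 = 1.137795
Link Year 2→Year 3:
ΣP(Year 3)Q(Year 2) = 795×2 + 11×26 + 11×40 + 49×27 = 1590 + 286 + 440 + 1323 = 3639
ΣP(Year 2)Q(Year 2) = 847×2 + 13×26 + 11×40 + 39×27 = 1694 + 338 + 440 + 1053 = 3525
link = 3639/3525 = 1.032340
Chained index = 100 × 1.134231 × 1.137795 × 1.032340 = 133.2259

133.23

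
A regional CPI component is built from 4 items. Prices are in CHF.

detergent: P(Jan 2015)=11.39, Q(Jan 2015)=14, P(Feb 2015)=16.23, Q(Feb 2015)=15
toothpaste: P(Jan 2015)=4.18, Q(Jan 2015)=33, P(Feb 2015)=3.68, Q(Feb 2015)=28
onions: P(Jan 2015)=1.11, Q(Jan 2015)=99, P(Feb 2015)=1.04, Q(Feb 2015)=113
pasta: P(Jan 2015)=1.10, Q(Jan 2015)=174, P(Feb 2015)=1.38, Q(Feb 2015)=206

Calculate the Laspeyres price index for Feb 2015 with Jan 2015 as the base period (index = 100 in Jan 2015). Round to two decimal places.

115.54

Laspeyres price index uses base-period quantities as weights.
ΣP(Feb 2015)·Q(Jan 2015) = 16.23×14 + 3.68×33 + 1.04×99 + 1.38×174 = 227.22 + 121.44 + 102.96 + 240.12 = 691.74
ΣP(Jan 2015)·Q(Jan 2015) = 11.39×14 + 4.18×33 + 1.11×99 + 1.10×174 = 159.46 + 137.94 + 109.89 + 191.4 = 598.69
Index = 691.74 / 598.69 × 100 = 115.5423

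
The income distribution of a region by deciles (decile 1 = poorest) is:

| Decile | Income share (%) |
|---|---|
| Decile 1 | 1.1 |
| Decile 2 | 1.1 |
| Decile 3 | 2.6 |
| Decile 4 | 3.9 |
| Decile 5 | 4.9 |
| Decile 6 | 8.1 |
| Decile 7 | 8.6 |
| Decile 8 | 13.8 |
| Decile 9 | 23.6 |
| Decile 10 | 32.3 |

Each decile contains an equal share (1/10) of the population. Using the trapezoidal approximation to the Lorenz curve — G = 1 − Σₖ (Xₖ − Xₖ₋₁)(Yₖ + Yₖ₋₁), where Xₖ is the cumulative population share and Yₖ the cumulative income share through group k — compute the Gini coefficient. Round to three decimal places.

Cumulative income shares Yₖ: 0.0110, 0.0220, 0.0480, 0.0870, 0.1360, 0.2170, 0.3030, 0.4410, 0.6770, 1.0000
Σ (Xₖ−Xₖ₋₁)(Yₖ+Yₖ₋₁) = (1/10)(0.0110+0.0000) + (1/10)(0.0220+0.0110) + (1/10)(0.0480+0.0220) + (1/10)(0.0870+0.0480) + (1/10)(0.1360+0.0870) + (1/10)(0.2170+0.1360) + (1/10)(0.3030+0.2170) + (1/10)(0.4410+0.3030) + (1/10)(0.6770+0.4410) + (1/10)(1.0000+0.6770)
  = 0.0011 + 0.0033 + 0.0070 + 0.0135 + 0.0223 + 0.0353 + 0.0520 + 0.0744 + 0.1118 + 0.1677 = 0.4884
G = 1 − 0.4884 = 0.5116

0.512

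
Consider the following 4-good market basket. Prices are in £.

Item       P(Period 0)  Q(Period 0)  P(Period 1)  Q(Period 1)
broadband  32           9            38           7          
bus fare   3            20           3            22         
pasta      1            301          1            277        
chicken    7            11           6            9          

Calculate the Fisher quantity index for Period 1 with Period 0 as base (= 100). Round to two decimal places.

86.50

Laspeyres component (base-period weights):
ΣP(Period 0)Q(Period 1) = 32×7 + 3×22 + 1×277 + 7×9 = 224 + 66 + 277 + 63 = 630
ΣP(Period 0)Q(Period 0) = 32×9 + 3×20 + 1×301 + 7×11 = 288 + 60 + 301 + 77 = 726
L = 630 / 726 × 100 = 86.7769
Paasche component (current-period weights):
ΣP(Period 1)Q(Period 1) = 38×7 + 3×22 + 1×277 + 6×9 = 266 + 66 + 277 + 54 = 663
ΣP(Period 1)Q(Period 0) = 38×9 + 3×20 + 1×301 + 6×11 = 342 + 60 + 301 + 66 = 769
P = 663 / 769 × 100 = 86.2159
Fisher = √(L × P) = √(86.7769 × 86.2159) = 86.4959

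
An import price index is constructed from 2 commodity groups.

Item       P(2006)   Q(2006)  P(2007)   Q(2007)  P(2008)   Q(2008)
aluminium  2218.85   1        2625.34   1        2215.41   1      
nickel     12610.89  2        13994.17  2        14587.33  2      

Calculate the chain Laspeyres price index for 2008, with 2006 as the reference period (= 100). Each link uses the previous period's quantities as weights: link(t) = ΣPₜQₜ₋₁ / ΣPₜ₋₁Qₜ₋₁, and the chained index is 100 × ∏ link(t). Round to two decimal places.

Link 2006→2007:
ΣP(2007)Q(2006) = 2625.34×1 + 13994.17×2 = 2625.34 + 27988.34 = 30613.68
ΣP(2006)Q(2006) = 2218.85×1 + 12610.89×2 = 2218.85 + 25221.78 = 27440.63
link = 30613.68/27440.63 = 1.115633
Link 2007→2008:
ΣP(2008)Q(2007) = 2215.41×1 + 14587.33×2 = 2215.41 + 29174.66 = 31390.07
ΣP(2007)Q(2007) = 2625.34×1 + 13994.17×2 = 2625.34 + 27988.34 = 30613.68
link = 31390.07/30613.68 = 1.025361
Chained index = 100 × 1.115633 × 1.025361 = 114.3927

114.39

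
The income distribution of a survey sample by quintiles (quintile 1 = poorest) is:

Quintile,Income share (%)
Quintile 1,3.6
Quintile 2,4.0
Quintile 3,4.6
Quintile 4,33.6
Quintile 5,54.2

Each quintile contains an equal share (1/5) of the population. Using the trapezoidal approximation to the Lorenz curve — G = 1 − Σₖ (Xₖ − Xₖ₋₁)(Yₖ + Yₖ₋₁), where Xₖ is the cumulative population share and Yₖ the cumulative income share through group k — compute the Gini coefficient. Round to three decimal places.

Cumulative income shares Yₖ: 0.0360, 0.0760, 0.1220, 0.4580, 1.0000
Σ (Xₖ−Xₖ₋₁)(Yₖ+Yₖ₋₁) = (1/5)(0.0360+0.0000) + (1/5)(0.0760+0.0360) + (1/5)(0.1220+0.0760) + (1/5)(0.4580+0.1220) + (1/5)(1.0000+0.4580)
  = 0.0072 + 0.0224 + 0.0396 + 0.1160 + 0.2916 = 0.4768
G = 1 − 0.4768 = 0.5232

0.523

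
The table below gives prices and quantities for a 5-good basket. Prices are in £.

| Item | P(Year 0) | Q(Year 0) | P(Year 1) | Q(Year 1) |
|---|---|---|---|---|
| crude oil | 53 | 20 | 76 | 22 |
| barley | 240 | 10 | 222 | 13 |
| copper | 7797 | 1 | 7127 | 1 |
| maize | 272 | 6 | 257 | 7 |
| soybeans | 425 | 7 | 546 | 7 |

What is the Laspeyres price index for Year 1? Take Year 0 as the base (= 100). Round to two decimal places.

Laspeyres price index uses base-period quantities as weights.
ΣP(Year 1)·Q(Year 0) = 76×20 + 222×10 + 7127×1 + 257×6 + 546×7 = 1520 + 2220 + 7127 + 1542 + 3822 = 16231
ΣP(Year 0)·Q(Year 0) = 53×20 + 240×10 + 7797×1 + 272×6 + 425×7 = 1060 + 2400 + 7797 + 1632 + 2975 = 15864
Index = 16231 / 15864 × 100 = 102.3134

102.31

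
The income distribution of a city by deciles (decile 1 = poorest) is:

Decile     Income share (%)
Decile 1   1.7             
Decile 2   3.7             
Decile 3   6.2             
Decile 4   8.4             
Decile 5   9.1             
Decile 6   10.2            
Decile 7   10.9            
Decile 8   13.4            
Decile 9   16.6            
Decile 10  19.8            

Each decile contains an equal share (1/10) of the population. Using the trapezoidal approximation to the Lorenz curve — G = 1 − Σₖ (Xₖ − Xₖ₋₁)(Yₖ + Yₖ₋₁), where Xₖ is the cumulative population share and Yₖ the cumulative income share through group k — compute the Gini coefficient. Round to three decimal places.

Cumulative income shares Yₖ: 0.0170, 0.0540, 0.1160, 0.2000, 0.2910, 0.3930, 0.5020, 0.6360, 0.8020, 1.0000
Σ (Xₖ−Xₖ₋₁)(Yₖ+Yₖ₋₁) = (1/10)(0.0170+0.0000) + (1/10)(0.0540+0.0170) + (1/10)(0.1160+0.0540) + (1/10)(0.2000+0.1160) + (1/10)(0.2910+0.2000) + (1/10)(0.3930+0.2910) + (1/10)(0.5020+0.3930) + (1/10)(0.6360+0.5020) + (1/10)(0.8020+0.6360) + (1/10)(1.0000+0.8020)
  = 0.0017 + 0.0071 + 0.0170 + 0.0316 + 0.0491 + 0.0684 + 0.0895 + 0.1138 + 0.1438 + 0.1802 = 0.7022
G = 1 − 0.7022 = 0.2978

0.298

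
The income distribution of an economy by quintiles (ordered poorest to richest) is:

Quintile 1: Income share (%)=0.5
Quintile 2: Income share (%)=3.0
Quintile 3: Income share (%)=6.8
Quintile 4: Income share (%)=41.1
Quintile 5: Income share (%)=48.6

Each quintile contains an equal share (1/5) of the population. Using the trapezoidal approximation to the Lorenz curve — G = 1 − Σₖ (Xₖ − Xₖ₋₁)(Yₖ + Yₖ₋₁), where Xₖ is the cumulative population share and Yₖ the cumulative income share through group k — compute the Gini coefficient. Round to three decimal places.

Cumulative income shares Yₖ: 0.0050, 0.0350, 0.1030, 0.5140, 1.0000
Σ (Xₖ−Xₖ₋₁)(Yₖ+Yₖ₋₁) = (1/5)(0.0050+0.0000) + (1/5)(0.0350+0.0050) + (1/5)(0.1030+0.0350) + (1/5)(0.5140+0.1030) + (1/5)(1.0000+0.5140)
  = 0.0010 + 0.0080 + 0.0276 + 0.1234 + 0.3028 = 0.4628
G = 1 − 0.4628 = 0.5372

0.537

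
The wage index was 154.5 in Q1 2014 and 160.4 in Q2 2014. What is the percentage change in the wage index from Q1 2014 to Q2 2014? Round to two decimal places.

3.82%

Change = (160.4 − 154.5) / 154.5 × 100
       = 5.9 / 154.5 × 100 = 3.8188%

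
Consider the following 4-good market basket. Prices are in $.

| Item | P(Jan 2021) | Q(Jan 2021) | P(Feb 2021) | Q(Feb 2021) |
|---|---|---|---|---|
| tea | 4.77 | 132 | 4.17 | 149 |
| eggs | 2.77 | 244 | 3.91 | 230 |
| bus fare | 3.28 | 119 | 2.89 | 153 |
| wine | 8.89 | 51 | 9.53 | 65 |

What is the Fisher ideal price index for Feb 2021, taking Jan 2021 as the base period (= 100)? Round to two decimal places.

107.49

Laspeyres component (base-period weights):
ΣP(Feb 2021)Q(Jan 2021) = 4.17×132 + 3.91×244 + 2.89×119 + 9.53×51 = 550.44 + 954.04 + 343.91 + 486.03 = 2334.42
ΣP(Jan 2021)Q(Jan 2021) = 4.77×132 + 2.77×244 + 3.28×119 + 8.89×51 = 629.64 + 675.88 + 390.32 + 453.39 = 2149.23
L = 2334.42 / 2149.23 × 100 = 108.6166
Paasche component (current-period weights):
ΣP(Feb 2021)Q(Feb 2021) = 4.17×149 + 3.91×230 + 2.89×153 + 9.53×65 = 621.33 + 899.3 + 442.17 + 619.45 = 2582.25
ΣP(Jan 2021)Q(Feb 2021) = 4.77×149 + 2.77×230 + 3.28×153 + 8.89×65 = 710.73 + 637.1 + 501.84 + 577.85 = 2427.52
P = 2582.25 / 2427.52 × 100 = 106.3740
Fisher = √(L × P) = √(108.6166 × 106.3740) = 107.4894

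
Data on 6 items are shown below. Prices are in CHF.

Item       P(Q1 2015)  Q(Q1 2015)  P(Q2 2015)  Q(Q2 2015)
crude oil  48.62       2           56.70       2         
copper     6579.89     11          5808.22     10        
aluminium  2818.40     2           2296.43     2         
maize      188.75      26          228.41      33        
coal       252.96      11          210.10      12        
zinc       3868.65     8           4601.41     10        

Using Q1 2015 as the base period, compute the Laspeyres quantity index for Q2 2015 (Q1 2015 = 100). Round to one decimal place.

102.3

Laspeyres quantity index uses base-period prices as weights.
ΣP(Q1 2015)·Q(Q2 2015) = 48.62×2 + 6579.89×10 + 2818.40×2 + 188.75×33 + 252.96×12 + 3868.65×10 = 97.24 + 65798.9 + 5636.8 + 6228.75 + 3035.52 + 38686.5 = 119483.71
ΣP(Q1 2015)·Q(Q1 2015) = 48.62×2 + 6579.89×11 + 2818.40×2 + 188.75×26 + 252.96×11 + 3868.65×8 = 97.24 + 72378.79 + 5636.8 + 4907.5 + 2782.56 + 30949.2 = 116752.09
Index = 119483.71 / 116752.09 × 100 = 102.3397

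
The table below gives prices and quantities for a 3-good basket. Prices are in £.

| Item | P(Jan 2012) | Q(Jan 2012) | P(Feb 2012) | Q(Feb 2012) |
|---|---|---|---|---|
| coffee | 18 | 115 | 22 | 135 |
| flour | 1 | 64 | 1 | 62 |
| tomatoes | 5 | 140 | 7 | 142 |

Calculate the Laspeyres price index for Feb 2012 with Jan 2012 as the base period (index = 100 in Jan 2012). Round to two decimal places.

Laspeyres price index uses base-period quantities as weights.
ΣP(Feb 2012)·Q(Jan 2012) = 22×115 + 1×64 + 7×140 = 2530 + 64 + 980 = 3574
ΣP(Jan 2012)·Q(Jan 2012) = 18×115 + 1×64 + 5×140 = 2070 + 64 + 700 = 2834
Index = 3574 / 2834 × 100 = 126.1115

126.11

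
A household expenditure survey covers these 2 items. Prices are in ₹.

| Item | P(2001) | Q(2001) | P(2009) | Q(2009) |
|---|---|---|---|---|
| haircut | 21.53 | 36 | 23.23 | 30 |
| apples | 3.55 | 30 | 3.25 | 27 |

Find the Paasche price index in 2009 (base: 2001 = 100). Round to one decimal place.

Paasche price index uses current-period quantities as weights.
ΣP(2009)·Q(2009) = 23.23×30 + 3.25×27 = 696.9 + 87.75 = 784.65
ΣP(2001)·Q(2009) = 21.53×30 + 3.55×27 = 645.9 + 95.85 = 741.75
Index = 784.65 / 741.75 × 100 = 105.7836

105.8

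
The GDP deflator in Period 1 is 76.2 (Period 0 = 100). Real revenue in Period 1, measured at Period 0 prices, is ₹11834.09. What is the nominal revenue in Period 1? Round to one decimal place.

Nominal = Real × (Index/100) = 11834.09 × (76.2/100)
        = 11834.09 × 0.762 = 9017.5766

9017.6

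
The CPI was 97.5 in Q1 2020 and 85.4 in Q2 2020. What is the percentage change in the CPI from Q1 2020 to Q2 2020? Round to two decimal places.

Change = (85.4 − 97.5) / 97.5 × 100
       = -12.1 / 97.5 × 100 = -12.4103%

-12.41%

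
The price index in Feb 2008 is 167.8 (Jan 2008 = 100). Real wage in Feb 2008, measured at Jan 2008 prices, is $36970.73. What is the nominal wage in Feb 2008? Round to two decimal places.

62036.88

Nominal = Real × (Index/100) = 36970.73 × (167.8/100)
        = 36970.73 × 1.678 = 62036.8849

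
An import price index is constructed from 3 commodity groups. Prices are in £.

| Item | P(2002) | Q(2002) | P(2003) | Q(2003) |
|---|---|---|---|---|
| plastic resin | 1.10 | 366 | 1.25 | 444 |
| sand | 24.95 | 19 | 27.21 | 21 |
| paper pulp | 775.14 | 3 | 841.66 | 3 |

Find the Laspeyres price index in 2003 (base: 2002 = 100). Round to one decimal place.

Laspeyres price index uses base-period quantities as weights.
ΣP(2003)·Q(2002) = 1.25×366 + 27.21×19 + 841.66×3 = 457.5 + 516.99 + 2524.98 = 3499.47
ΣP(2002)·Q(2002) = 1.10×366 + 24.95×19 + 775.14×3 = 402.6 + 474.05 + 2325.42 = 3202.07
Index = 3499.47 / 3202.07 × 100 = 109.2877

109.3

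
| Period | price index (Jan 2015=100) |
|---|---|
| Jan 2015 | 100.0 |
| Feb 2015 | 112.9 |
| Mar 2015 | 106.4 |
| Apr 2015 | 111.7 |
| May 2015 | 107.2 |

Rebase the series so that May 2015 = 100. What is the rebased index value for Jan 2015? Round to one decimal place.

Rebased(Jan 2015) = 100.0 / 107.2 × 100 = 93.2836

93.3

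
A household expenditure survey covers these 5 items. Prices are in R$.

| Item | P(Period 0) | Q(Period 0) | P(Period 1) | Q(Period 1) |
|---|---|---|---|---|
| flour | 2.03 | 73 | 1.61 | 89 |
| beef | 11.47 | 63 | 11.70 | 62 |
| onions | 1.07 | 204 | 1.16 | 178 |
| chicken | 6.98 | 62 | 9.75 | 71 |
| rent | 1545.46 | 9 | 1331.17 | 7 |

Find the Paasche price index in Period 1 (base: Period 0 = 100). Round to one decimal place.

89.4

Paasche price index uses current-period quantities as weights.
ΣP(Period 1)·Q(Period 1) = 1.61×89 + 11.70×62 + 1.16×178 + 9.75×71 + 1331.17×7 = 143.29 + 725.4 + 206.48 + 692.25 + 9318.19 = 11085.61
ΣP(Period 0)·Q(Period 1) = 2.03×89 + 11.47×62 + 1.07×178 + 6.98×71 + 1545.46×7 = 180.67 + 711.14 + 190.46 + 495.58 + 10818.22 = 12396.07
Index = 11085.61 / 12396.07 × 100 = 89.4284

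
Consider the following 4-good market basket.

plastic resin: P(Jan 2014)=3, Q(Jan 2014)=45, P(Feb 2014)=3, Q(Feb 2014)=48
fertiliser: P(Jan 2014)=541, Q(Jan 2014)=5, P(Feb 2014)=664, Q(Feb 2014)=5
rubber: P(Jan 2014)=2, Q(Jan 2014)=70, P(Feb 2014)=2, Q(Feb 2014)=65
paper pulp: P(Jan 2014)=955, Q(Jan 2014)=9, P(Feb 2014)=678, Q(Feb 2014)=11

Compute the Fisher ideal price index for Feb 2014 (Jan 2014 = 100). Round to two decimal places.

82.86

Laspeyres component (base-period weights):
ΣP(Feb 2014)Q(Jan 2014) = 3×45 + 664×5 + 2×70 + 678×9 = 135 + 3320 + 140 + 6102 = 9697
ΣP(Jan 2014)Q(Jan 2014) = 3×45 + 541×5 + 2×70 + 955×9 = 135 + 2705 + 140 + 8595 = 11575
L = 9697 / 11575 × 100 = 83.7754
Paasche component (current-period weights):
ΣP(Feb 2014)Q(Feb 2014) = 3×48 + 664×5 + 2×65 + 678×11 = 144 + 3320 + 130 + 7458 = 11052
ΣP(Jan 2014)Q(Feb 2014) = 3×48 + 541×5 + 2×65 + 955×11 = 144 + 2705 + 130 + 10505 = 13484
P = 11052 / 13484 × 100 = 81.9638
Fisher = √(L × P) = √(83.7754 × 81.9638) = 82.8646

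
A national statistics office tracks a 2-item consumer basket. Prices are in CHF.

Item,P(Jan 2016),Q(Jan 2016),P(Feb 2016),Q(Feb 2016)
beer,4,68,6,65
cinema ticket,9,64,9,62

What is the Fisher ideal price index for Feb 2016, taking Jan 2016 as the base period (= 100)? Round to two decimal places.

Laspeyres component (base-period weights):
ΣP(Feb 2016)Q(Jan 2016) = 6×68 + 9×64 = 408 + 576 = 984
ΣP(Jan 2016)Q(Jan 2016) = 4×68 + 9×64 = 272 + 576 = 848
L = 984 / 848 × 100 = 116.0377
Paasche component (current-period weights):
ΣP(Feb 2016)Q(Feb 2016) = 6×65 + 9×62 = 390 + 558 = 948
ΣP(Jan 2016)Q(Feb 2016) = 4×65 + 9×62 = 260 + 558 = 818
P = 948 / 818 × 100 = 115.8924
Fisher = √(L × P) = √(116.0377 × 115.8924) = 115.9651

115.97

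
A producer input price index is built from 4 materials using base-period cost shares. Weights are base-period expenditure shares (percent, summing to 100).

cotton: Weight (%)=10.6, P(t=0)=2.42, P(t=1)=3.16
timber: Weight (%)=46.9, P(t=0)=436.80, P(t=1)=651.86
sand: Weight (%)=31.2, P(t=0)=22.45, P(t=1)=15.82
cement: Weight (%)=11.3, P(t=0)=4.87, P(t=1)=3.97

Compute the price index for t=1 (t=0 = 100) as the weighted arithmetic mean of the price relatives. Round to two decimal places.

cotton: 10.6 × (3.16/2.42) = 10.6 × 1.305785 = 13.8413
timber: 46.9 × (651.86/436.80) = 46.9 × 1.492353 = 69.9914
sand: 31.2 × (15.82/22.45) = 31.2 × 0.704677 = 21.9859
cement: 11.3 × (3.97/4.87) = 11.3 × 0.815195 = 9.2117
Index = Σ wᵢ·(p₁ᵢ/p₀ᵢ) = 13.8413 + 69.9914 + 21.9859 + 9.2117 = 115.0303

115.03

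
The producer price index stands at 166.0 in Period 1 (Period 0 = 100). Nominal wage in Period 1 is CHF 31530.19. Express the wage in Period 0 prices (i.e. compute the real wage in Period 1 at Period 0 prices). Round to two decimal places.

Real = Nominal ÷ (Index/100) = 31530.19 ÷ (166.0/100)
     = 31530.19 ÷ 1.660 = 18994.0904

18994.09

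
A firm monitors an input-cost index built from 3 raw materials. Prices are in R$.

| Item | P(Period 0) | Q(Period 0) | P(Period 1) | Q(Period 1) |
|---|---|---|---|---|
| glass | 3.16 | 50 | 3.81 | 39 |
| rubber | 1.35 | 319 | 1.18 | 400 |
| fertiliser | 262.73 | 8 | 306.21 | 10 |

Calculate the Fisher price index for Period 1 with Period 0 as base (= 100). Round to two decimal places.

112.02

Laspeyres component (base-period weights):
ΣP(Period 1)Q(Period 0) = 3.81×50 + 1.18×319 + 306.21×8 = 190.5 + 376.42 + 2449.68 = 3016.6
ΣP(Period 0)Q(Period 0) = 3.16×50 + 1.35×319 + 262.73×8 = 158 + 430.65 + 2101.84 = 2690.49
L = 3016.6 / 2690.49 × 100 = 112.1208
Paasche component (current-period weights):
ΣP(Period 1)Q(Period 1) = 3.81×39 + 1.18×400 + 306.21×10 = 148.59 + 472 + 3062.1 = 3682.69
ΣP(Period 0)Q(Period 1) = 3.16×39 + 1.35×400 + 262.73×10 = 123.24 + 540 + 2627.3 = 3290.54
P = 3682.69 / 3290.54 × 100 = 111.9175
Fisher = √(L × P) = √(112.1208 × 111.9175) = 112.0191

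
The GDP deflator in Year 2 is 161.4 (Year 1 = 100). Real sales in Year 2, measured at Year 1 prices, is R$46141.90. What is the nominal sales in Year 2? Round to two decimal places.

74473.03

Nominal = Real × (Index/100) = 46141.90 × (161.4/100)
        = 46141.90 × 1.614 = 74473.0266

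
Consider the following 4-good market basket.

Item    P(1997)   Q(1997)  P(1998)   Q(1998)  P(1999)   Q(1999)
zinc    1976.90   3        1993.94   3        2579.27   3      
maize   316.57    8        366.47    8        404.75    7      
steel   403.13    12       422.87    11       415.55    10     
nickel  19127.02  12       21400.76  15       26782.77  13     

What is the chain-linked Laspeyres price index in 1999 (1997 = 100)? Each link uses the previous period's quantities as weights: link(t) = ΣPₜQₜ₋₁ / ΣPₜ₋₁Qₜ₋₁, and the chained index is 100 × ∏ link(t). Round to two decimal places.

139.09

Link 1997→1998:
ΣP(1998)Q(1997) = 1993.94×3 + 366.47×8 + 422.87×12 + 21400.76×12 = 5981.82 + 2931.76 + 5074.44 + 256809.12 = 270797.14
ΣP(1997)Q(1997) = 1976.90×3 + 316.57×8 + 403.13×12 + 19127.02×12 = 5930.7 + 2532.56 + 4837.56 + 229524.24 = 242825.06
link = 270797.14/242825.06 = 1.115194
Link 1998→1999:
ΣP(1999)Q(1998) = 2579.27×3 + 404.75×8 + 415.55×11 + 26782.77×15 = 7737.81 + 3238 + 4571.05 + 401741.55 = 417288.41
ΣP(1998)Q(1998) = 1993.94×3 + 366.47×8 + 422.87×11 + 21400.76×15 = 5981.82 + 2931.76 + 4651.57 + 321011.4 = 334576.55
link = 417288.41/334576.55 = 1.247214
Chained index = 100 × 1.115194 × 1.247214 = 139.0886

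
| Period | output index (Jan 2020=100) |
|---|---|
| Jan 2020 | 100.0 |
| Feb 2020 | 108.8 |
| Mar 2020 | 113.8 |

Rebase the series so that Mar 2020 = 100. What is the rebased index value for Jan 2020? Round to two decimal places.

Rebased(Jan 2020) = 100.0 / 113.8 × 100 = 87.8735

87.87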